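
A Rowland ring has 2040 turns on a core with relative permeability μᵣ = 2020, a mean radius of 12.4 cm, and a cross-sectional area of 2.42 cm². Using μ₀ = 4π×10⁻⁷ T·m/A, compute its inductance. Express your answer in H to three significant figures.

L ≈ 3.28 H

For a thin toroid, L = μ₀μᵣN²A/(2πR).
L = (4π×10⁻⁷)(2020)(2040)²(2.420×10^-4) / (2π×0.124 m) = 3.281 H.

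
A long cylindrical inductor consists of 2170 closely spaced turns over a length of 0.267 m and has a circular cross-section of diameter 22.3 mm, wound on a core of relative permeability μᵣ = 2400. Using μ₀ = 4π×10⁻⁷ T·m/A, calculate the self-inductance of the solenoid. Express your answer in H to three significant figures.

A = π(d/2)² = π(1.115×10^-2 m)² = 3.906×10^-4 m².
For a long solenoid, L = μ₀μᵣN²A/ℓ.
L = (4π×10⁻⁷)(2400)(2170)²(3.906×10^-4)/(0.267 m) = 20.77 H.

L ≈ 20.8 H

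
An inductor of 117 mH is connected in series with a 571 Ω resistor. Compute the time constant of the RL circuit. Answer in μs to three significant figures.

τ ≈ 205 μs

τ = L/R = (0.117 H)/(571 Ω) = 2.049×10^-4 s.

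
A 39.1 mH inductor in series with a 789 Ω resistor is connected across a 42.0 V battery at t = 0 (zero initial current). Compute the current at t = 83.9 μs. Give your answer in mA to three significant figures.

I ≈ 43.4 mA

τ = L/R = 3.910×10^-2/789 = 4.956×10^-5 s; final current I_∞ = ε/R = 42.0/789 = 5.323×10^-2 A.
I(t) = I_∞(1 − e^(−t/τ)) with t/τ = 1.693.
I = (5.323×10^-2)(1 − e^(−1.693)) = 4.344×10^-2 A.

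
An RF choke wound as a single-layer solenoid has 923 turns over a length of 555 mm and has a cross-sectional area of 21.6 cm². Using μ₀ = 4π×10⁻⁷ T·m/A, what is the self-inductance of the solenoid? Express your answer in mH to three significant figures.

A = 21.6 cm² = 2.160×10^-3 m².
For a long solenoid, L = μ₀N²A/ℓ.
L = (4π×10⁻⁷)(923)²(2.160×10^-3)/(0.555 m) = 4.167×10^-3 H.

L ≈ 4.17 mH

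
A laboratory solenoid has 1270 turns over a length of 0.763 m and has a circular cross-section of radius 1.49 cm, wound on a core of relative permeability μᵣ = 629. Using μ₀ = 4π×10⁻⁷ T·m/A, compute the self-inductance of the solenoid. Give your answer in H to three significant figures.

A = πr² = π(1.490×10^-2 m)² = 6.9746×10^-4 m².
For a long solenoid, L = μ₀μᵣN²A/ℓ.
L = (4π×10⁻⁷)(629)(1270)²(6.9746×10^-4)/(0.763 m) = 1.165 H.

L ≈ 1.17 H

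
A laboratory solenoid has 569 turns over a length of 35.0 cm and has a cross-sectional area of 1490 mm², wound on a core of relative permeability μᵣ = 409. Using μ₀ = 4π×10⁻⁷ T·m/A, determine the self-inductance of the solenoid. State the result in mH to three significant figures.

A = 1490 mm² = 1.490×10^-3 m².
For a long solenoid, L = μ₀μᵣN²A/ℓ.
L = (4π×10⁻⁷)(409)(569)²(1.490×10^-3)/(0.35 m) = 0.7084 H.

L ≈ 708 mH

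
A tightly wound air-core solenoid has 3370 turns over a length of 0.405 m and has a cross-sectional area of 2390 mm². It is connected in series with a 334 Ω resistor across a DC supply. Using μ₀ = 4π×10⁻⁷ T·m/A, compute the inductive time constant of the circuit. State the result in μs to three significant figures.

A = 2390 mm² = 2.390×10^-3 m².
L = μ₀N²A/ℓ = (4π×10⁻⁷)(3370)²(2.390×10^-3)/(0.405) = 8.422×10^-2 H.
τ = L/R = (8.422×10^-2)/(334) = 2.522×10^-4 s.

τ ≈ 252 μs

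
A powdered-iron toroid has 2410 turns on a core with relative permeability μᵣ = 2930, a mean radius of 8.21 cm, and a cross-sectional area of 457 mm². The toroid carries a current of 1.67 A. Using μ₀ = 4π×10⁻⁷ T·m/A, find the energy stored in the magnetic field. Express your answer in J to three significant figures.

U ≈ 26.4 J

L = μ₀μᵣN²A/(2πR) = (4π×10⁻⁷)(2930)(2410)²(4.570×10^-4)/(2π×8.210×10^-2) = 18.945 H.
U = ½LI² = ½(18.945)(1.67)² = 26.42 J.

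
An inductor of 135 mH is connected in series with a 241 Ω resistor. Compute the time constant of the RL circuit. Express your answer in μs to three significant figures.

τ ≈ 560 μs

τ = L/R = (0.135 H)/(241 Ω) = 5.602×10^-4 s.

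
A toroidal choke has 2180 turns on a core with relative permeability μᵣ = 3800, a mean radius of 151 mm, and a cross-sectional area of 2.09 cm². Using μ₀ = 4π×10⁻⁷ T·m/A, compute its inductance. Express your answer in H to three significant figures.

L ≈ 5.00 H

For a thin toroid, L = μ₀μᵣN²A/(2πR).
L = (4π×10⁻⁷)(3800)(2180)²(2.090×10^-4) / (2π×0.151 m) = 4.999 H.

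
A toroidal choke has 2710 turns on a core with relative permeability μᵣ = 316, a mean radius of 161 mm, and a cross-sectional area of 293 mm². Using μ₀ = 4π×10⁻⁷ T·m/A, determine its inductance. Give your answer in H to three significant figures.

For a thin toroid, L = μ₀μᵣN²A/(2πR).
L = (4π×10⁻⁷)(316)(2710)²(2.930×10^-4) / (2π×0.161 m) = 0.8447 H.

L ≈ 0.845 H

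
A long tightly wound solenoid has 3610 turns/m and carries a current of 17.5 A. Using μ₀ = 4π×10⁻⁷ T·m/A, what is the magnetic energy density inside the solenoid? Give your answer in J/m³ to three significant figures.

B = μ₀nI = (4π×10⁻⁷)(3.610×10^3)(17.5) = 7.939×10^-2 T.
u = B²/(2μ₀) = (7.939×10^-2)²/(2×4π×10⁻⁷) = 2.508×10^3 J/m³.

u ≈ 2510 J/m³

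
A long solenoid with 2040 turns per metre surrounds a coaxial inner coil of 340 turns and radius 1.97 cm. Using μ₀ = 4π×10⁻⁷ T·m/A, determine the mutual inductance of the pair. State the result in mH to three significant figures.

M ≈ 1.06 mH

The outer solenoid produces a uniform field B₁ = μ₀n₁I₁ across the inner coil,
so the flux linkage is N₂Φ = N₂B₁A₂ = μ₀n₁N₂A₂·I₁, giving M = μ₀n₁N₂A₂.
A₂ = πr² = π(1.970×10^-2 m)² = 1.219×10^-3 m².
M = (4π×10⁻⁷)(2040)(340)(1.219×10^-3) = 1.063×10^-3 H.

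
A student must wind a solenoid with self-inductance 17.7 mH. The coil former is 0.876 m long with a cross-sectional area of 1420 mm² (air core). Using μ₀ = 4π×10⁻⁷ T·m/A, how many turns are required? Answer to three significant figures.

N ≈ 2950 turns

A = 1420 mm² = 1.420×10^-3 m².
From L = μ₀N²A/ℓ, N = √(Lℓ / (μ₀A)).
N = √[(1.770×10^-2)(0.876) / ((4π×10⁻⁷)×1.420×10^-3)] = √(8.689×10^6) ≈ 2947.7.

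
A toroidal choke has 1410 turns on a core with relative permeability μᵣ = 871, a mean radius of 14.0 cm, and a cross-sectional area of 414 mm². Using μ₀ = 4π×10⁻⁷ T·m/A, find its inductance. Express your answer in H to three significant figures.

For a thin toroid, L = μ₀μᵣN²A/(2πR).
L = (4π×10⁻⁷)(871)(1410)²(4.140×10^-4) / (2π×0.14 m) = 1.024 H.

L ≈ 1.02 H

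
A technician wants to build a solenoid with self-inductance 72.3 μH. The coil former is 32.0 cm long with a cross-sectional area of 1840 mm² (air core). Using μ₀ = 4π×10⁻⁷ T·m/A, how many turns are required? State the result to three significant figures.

A = 1840 mm² = 1.840×10^-3 m².
From L = μ₀N²A/ℓ, N = √(Lℓ / (μ₀A)).
N = √[(7.230×10^-5)(0.32) / ((4π×10⁻⁷)×1.840×10^-3)] = √(1.001×10^4) ≈ 100.0.

N ≈ 100 turns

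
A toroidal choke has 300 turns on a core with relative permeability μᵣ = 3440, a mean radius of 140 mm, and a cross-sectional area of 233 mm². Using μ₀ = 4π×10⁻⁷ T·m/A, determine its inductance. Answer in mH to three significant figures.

L ≈ 103 mH

For a thin toroid, L = μ₀μᵣN²A/(2πR).
L = (4π×10⁻⁷)(3440)(300)²(2.330×10^-4) / (2π×0.14 m) = 0.1031 H.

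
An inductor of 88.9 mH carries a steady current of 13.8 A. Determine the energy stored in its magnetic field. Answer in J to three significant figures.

U ≈ 8.47 J

Stored magnetic energy: U = ½LI².
U = ½(8.890×10^-2 H)(13.8 A)² = 8.465 J.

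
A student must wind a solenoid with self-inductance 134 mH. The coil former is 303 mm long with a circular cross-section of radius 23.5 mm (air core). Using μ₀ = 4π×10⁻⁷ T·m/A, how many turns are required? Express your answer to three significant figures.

A = πr² = π(2.350×10^-2 m)² = 1.7349×10^-3 m².
From L = μ₀N²A/ℓ, N = √(Lℓ / (μ₀A)).
N = √[(0.134)(0.303) / ((4π×10⁻⁷)×1.7349×10^-3)] = √(1.862×10^7) ≈ 4315.4.

N ≈ 4320 turns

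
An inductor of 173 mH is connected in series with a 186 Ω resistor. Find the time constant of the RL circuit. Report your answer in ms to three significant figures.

τ ≈ 0.930 ms

τ = L/R = (0.173 H)/(186 Ω) = 9.301×10^-4 s.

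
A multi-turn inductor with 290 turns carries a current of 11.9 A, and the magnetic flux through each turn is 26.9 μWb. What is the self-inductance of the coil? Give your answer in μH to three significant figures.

L ≈ 656 μH

Self-inductance is defined by L = NΦ_B/I (flux linkage over current).
L = (290)(2.690×10^-5 Wb)/(11.9 A) = 6.555×10^-4 H.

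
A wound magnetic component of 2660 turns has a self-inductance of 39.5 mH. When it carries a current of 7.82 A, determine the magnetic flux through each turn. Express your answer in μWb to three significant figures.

Φ_B ≈ 116 μWb

From L = NΦ_B/I, the flux per turn is Φ_B = LI/N.
Φ_B = (3.950×10^-2 H)(7.82 A)/2660 = 1.161×10^-4 Wb.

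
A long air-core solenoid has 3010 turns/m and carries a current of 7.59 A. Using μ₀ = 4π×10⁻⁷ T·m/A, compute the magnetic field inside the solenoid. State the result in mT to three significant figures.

Inside a long solenoid, B = μ₀nI.
B = (4π×10⁻⁷)(3.010×10^3 m⁻¹)(7.59 A) = 2.871×10^-2 T.

B ≈ 28.7 mT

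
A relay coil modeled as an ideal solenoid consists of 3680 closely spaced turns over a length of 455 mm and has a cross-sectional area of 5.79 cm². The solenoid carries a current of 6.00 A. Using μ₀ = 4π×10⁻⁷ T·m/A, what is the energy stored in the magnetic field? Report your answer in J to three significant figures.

U ≈ 0.390 J

A = 5.79 cm² = 5.790×10^-4 m².
L = μ₀N²A/ℓ = (4π×10⁻⁷)(3680)²(5.790×10^-4)/(0.455) = 2.166×10^-2 H.
U = ½LI² = ½(2.166×10^-2)(6.00)² = 0.3898 J.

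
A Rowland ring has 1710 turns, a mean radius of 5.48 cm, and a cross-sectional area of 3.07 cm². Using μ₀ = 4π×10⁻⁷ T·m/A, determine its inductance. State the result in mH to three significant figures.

L ≈ 3.28 mH

For a thin toroid, L = μ₀N²A/(2πR).
L = (4π×10⁻⁷)(1710)²(3.070×10^-4) / (2π×5.480×10^-2 m) = 3.276×10^-3 H.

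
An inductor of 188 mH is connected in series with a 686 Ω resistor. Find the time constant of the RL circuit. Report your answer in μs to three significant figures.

τ = L/R = (0.188 H)/(686 Ω) = 2.741×10^-4 s.

τ ≈ 274 μs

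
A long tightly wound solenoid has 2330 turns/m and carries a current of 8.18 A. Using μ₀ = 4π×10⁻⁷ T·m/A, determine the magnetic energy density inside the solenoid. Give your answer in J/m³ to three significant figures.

B = μ₀nI = (4π×10⁻⁷)(2.330×10^3)(8.18) = 2.395×10^-2 T.
u = B²/(2μ₀) = (2.395×10^-2)²/(2×4π×10⁻⁷) = 228.2 J/m³.

u ≈ 228 J/m³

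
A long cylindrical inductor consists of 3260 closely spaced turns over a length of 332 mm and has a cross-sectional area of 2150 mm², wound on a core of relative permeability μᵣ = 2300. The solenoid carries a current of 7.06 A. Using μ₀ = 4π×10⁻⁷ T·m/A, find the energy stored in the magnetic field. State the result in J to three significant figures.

A = 2150 mm² = 2.150×10^-3 m².
L = μ₀μᵣN²A/ℓ = (4π×10⁻⁷)(2300)(3260)²(2.150×10^-3)/(0.332) = 198.9 H.
U = ½LI² = ½(198.9)(7.06)² = 4.957×10^3 J.

U ≈ 4960 J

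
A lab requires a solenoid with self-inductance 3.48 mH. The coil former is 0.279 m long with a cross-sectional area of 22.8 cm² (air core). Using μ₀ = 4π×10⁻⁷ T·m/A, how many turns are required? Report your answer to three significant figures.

A = 22.8 cm² = 2.280×10^-3 m².
From L = μ₀N²A/ℓ, N = √(Lℓ / (μ₀A)).
N = √[(3.480×10^-3)(0.279) / ((4π×10⁻⁷)×2.280×10^-3)] = √(3.389×10^5) ≈ 582.1.

N ≈ 582 turns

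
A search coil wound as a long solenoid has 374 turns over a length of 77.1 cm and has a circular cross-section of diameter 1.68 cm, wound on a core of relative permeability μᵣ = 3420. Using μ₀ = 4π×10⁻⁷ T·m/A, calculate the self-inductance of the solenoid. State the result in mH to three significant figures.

A = π(d/2)² = π(8.400×10^-3 m)² = 2.217×10^-4 m².
For a long solenoid, L = μ₀μᵣN²A/ℓ.
L = (4π×10⁻⁷)(3420)(374)²(2.217×10^-4)/(0.771 m) = 0.1728 H.

L ≈ 173 mH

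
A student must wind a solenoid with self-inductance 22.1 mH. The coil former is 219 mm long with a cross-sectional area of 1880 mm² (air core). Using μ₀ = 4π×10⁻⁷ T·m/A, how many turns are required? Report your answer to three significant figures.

N ≈ 1430 turns

A = 1880 mm² = 1.880×10^-3 m².
From L = μ₀N²A/ℓ, N = √(Lℓ / (μ₀A)).
N = √[(2.210×10^-2)(0.219) / ((4π×10⁻⁷)×1.880×10^-3)] = √(2.049×10^6) ≈ 1431.3.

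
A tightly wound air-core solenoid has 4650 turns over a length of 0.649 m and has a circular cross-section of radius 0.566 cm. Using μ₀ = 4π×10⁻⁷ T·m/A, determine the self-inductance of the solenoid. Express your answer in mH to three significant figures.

A = πr² = π(5.660×10^-3 m)² = 1.006×10^-4 m².
For a long solenoid, L = μ₀N²A/ℓ.
L = (4π×10⁻⁷)(4650)²(1.006×10^-4)/(0.649 m) = 4.214×10^-3 H.

L ≈ 4.21 mH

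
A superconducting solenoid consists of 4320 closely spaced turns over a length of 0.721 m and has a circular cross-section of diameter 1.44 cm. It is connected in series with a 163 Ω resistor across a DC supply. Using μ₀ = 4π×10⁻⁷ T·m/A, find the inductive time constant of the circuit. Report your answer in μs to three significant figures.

τ ≈ 32.5 μs

A = π(d/2)² = π(7.200×10^-3 m)² = 1.629×10^-4 m².
L = μ₀N²A/ℓ = (4π×10⁻⁷)(4320)²(1.629×10^-4)/(0.721) = 5.297×10^-3 H.
τ = L/R = (5.297×10^-3)/(163) = 3.250×10^-5 s.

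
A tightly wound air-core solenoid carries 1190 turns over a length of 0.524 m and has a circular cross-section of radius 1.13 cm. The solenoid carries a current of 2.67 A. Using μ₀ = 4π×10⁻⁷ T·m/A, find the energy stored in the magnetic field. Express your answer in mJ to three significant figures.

U ≈ 4.86 mJ

A = πr² = π(1.130×10^-2 m)² = 4.011×10^-4 m².
L = μ₀N²A/ℓ = (4π×10⁻⁷)(1190)²(4.011×10^-4)/(0.524) = 1.362×10^-3 H.
U = ½LI² = ½(1.362×10^-3)(2.67)² = 4.856×10^-3 J.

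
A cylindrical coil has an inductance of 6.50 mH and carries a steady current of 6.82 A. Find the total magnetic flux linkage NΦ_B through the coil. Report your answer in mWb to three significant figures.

From L = NΦ_B/I, the flux linkage is NΦ_B = LI.
NΦ_B = (6.500×10^-3 H)(6.82 A) = 4.433×10^-2 Wb.

NΦ_B ≈ 44.3 mWb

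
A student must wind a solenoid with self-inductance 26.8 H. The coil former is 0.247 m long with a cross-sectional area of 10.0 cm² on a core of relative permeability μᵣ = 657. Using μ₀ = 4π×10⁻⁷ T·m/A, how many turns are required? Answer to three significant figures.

A = 10.0 cm² = 1.000×10^-3 m².
From L = μ₀μᵣN²A/ℓ, N = √(Lℓ / (μ₀μᵣA)).
N = √[(26.8)(0.247) / ((4π×10⁻⁷)(657)×1.000×10^-3)] = √(8.018×10^6) ≈ 2831.6.

N ≈ 2830 turns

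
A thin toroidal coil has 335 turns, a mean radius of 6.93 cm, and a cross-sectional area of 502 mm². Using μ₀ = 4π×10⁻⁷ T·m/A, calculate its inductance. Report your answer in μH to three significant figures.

For a thin toroid, L = μ₀N²A/(2πR).
L = (4π×10⁻⁷)(335)²(5.020×10^-4) / (2π×6.930×10^-2 m) = 1.626×10^-4 H.

L ≈ 163 μH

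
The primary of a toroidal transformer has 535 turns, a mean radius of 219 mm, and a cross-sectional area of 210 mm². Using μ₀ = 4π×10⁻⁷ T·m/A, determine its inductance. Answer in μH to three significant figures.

For a thin toroid, L = μ₀N²A/(2πR).
L = (4π×10⁻⁷)(535)²(2.100×10^-4) / (2π×0.219 m) = 5.489×10^-5 H.

L ≈ 54.9 μH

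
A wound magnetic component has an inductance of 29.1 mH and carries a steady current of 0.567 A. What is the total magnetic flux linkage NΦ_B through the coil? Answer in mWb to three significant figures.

NΦ_B ≈ 16.5 mWb

From L = NΦ_B/I, the flux linkage is NΦ_B = LI.
NΦ_B = (2.910×10^-2 H)(0.567 A) = 1.650×10^-2 Wb.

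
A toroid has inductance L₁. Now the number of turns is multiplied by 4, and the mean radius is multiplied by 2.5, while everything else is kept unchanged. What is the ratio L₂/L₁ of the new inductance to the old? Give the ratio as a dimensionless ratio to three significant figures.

For a toroid, L ∝ μᵣN²A/R.
L₂/L₁ = (4)^2 × (2.5)^-1 = 6.40.

L₂/L₁ = 6.40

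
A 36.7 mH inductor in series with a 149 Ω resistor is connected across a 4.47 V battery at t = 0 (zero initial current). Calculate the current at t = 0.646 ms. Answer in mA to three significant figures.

I ≈ 27.8 mA

τ = L/R = 3.670×10^-2/149 = 2.463×10^-4 s; final current I_∞ = ε/R = 4.47/149 = 3.000×10^-2 A.
I(t) = I_∞(1 − e^(−t/τ)) with t/τ = 2.623.
I = (3.000×10^-2)(1 − e^(−2.623)) = 2.782×10^-2 A.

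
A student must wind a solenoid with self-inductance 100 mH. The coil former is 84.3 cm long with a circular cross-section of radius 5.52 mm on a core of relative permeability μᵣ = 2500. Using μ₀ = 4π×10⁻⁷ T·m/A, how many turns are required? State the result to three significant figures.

A = πr² = π(5.520×10^-3 m)² = 9.573×10^-5 m².
From L = μ₀μᵣN²A/ℓ, N = √(Lℓ / (μ₀μᵣA)).
N = √[(0.1)(0.843) / ((4π×10⁻⁷)(2500)×9.573×10^-5)] = √(2.803×10^5) ≈ 529.4.

N ≈ 529 turns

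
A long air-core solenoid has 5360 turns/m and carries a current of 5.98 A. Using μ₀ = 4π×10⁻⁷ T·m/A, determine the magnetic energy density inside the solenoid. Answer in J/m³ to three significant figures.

u ≈ 646 J/m³

B = μ₀nI = (4π×10⁻⁷)(5.360×10^3)(5.98) = 4.028×10^-2 T.
u = B²/(2μ₀) = (4.028×10^-2)²/(2×4π×10⁻⁷) = 645.5 J/m³.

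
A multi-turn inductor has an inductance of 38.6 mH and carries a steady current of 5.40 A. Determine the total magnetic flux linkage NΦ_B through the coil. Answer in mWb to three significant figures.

NΦ_B ≈ 208 mWb

From L = NΦ_B/I, the flux linkage is NΦ_B = LI.
NΦ_B = (3.860×10^-2 H)(5.40 A) = 0.2084 Wb.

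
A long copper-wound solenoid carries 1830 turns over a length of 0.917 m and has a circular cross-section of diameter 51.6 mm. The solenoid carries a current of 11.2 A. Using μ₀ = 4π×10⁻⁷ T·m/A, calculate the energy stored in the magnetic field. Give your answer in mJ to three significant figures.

U ≈ 602 mJ

A = π(d/2)² = π(2.580×10^-2 m)² = 2.091×10^-3 m².
L = μ₀N²A/ℓ = (4π×10⁻⁷)(1830)²(2.091×10^-3)/(0.917) = 9.597×10^-3 H.
U = ½LI² = ½(9.597×10^-3)(11.2)² = 0.6019 J.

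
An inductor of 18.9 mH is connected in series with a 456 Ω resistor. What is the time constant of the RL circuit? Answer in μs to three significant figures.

τ = L/R = (1.890×10^-2 H)/(456 Ω) = 4.1447×10^-5 s.

τ ≈ 41.4 μs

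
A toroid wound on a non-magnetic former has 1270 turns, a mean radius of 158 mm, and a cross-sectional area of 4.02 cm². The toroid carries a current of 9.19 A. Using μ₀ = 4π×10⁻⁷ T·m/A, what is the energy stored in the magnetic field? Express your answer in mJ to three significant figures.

U ≈ 34.7 mJ

L = μ₀N²A/(2πR) = (4π×10⁻⁷)(1270)²(4.020×10^-4)/(2π×0.158) = 8.207×10^-4 H.
U = ½LI² = ½(8.207×10^-4)(9.19)² = 3.466×10^-2 J.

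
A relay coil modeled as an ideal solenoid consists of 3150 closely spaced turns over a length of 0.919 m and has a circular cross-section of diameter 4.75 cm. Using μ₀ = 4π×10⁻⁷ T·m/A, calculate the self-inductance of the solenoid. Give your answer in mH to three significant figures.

A = π(d/2)² = π(2.375×10^-2 m)² = 1.772×10^-3 m².
For a long solenoid, L = μ₀N²A/ℓ.
L = (4π×10⁻⁷)(3150)²(1.772×10^-3)/(0.919 m) = 2.404×10^-2 H.

L ≈ 24.0 mH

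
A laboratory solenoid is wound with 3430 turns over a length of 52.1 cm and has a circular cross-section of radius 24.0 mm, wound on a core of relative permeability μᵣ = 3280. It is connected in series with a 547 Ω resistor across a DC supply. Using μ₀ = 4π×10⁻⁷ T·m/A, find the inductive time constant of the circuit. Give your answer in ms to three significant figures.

τ ≈ 308 ms

A = πr² = π(2.400×10^-2 m)² = 1.810×10^-3 m².
L = μ₀μᵣN²A/ℓ = (4π×10⁻⁷)(3280)(3430)²(1.810×10^-3)/(0.521) = 168.4 H.
τ = L/R = (168.4)/(547) = 0.3079 s.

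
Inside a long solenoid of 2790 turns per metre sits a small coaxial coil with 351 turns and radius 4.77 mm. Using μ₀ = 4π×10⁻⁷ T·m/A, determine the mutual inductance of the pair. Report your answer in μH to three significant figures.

The outer solenoid produces a uniform field B₁ = μ₀n₁I₁ across the inner coil,
so the flux linkage is N₂Φ = N₂B₁A₂ = μ₀n₁N₂A₂·I₁, giving M = μ₀n₁N₂A₂.
A₂ = πr² = π(4.770×10^-3 m)² = 7.148×10^-5 m².
M = (4π×10⁻⁷)(2790)(351)(7.148×10^-5) = 8.796×10^-5 H.

M ≈ 88.0 μH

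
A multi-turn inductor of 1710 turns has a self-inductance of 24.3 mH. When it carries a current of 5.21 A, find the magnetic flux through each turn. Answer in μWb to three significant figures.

Φ_B ≈ 74.0 μWb

From L = NΦ_B/I, the flux per turn is Φ_B = LI/N.
Φ_B = (2.430×10^-2 H)(5.21 A)/1710 = 7.404×10^-5 Wb.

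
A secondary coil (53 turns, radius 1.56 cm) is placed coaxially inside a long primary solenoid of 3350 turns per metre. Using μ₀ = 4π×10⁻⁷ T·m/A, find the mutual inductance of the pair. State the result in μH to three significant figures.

The outer solenoid produces a uniform field B₁ = μ₀n₁I₁ across the inner coil,
so the flux linkage is N₂Φ = N₂B₁A₂ = μ₀n₁N₂A₂·I₁, giving M = μ₀n₁N₂A₂.
A₂ = πr² = π(1.560×10^-2 m)² = 7.645×10^-4 m².
M = (4π×10⁻⁷)(3350)(53)(7.645×10^-4) = 1.706×10^-4 H.

M ≈ 171 μH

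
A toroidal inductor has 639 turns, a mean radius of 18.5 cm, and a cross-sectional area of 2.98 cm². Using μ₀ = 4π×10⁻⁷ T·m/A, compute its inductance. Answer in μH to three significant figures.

L ≈ 132 μH

For a thin toroid, L = μ₀N²A/(2πR).
L = (4π×10⁻⁷)(639)²(2.980×10^-4) / (2π×0.185 m) = 1.315×10^-4 H.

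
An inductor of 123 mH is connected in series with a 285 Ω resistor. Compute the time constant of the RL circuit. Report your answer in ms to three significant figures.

τ = L/R = (0.123 H)/(285 Ω) = 4.316×10^-4 s.

τ ≈ 0.432 ms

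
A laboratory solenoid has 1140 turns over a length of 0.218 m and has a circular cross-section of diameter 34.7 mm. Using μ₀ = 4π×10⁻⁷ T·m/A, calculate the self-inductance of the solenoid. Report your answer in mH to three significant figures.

L ≈ 7.08 mH

A = π(d/2)² = π(1.735×10^-2 m)² = 9.457×10^-4 m².
For a long solenoid, L = μ₀N²A/ℓ.
L = (4π×10⁻⁷)(1140)²(9.457×10^-4)/(0.218 m) = 7.0845×10^-3 H.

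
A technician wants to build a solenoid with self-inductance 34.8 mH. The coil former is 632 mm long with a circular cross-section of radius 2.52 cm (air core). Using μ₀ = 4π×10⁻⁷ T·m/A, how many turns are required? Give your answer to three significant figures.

A = πr² = π(2.520×10^-2 m)² = 1.995×10^-3 m².
From L = μ₀N²A/ℓ, N = √(Lℓ / (μ₀A)).
N = √[(3.480×10^-2)(0.632) / ((4π×10⁻⁷)×1.995×10^-3)] = √(8.773×10^6) ≈ 2961.9.

N ≈ 2960 turns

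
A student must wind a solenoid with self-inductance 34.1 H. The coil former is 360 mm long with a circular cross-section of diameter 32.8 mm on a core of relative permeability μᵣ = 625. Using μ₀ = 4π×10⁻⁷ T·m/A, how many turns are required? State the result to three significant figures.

A = π(d/2)² = π(1.640×10^-2 m)² = 8.450×10^-4 m².
From L = μ₀μᵣN²A/ℓ, N = √(Lℓ / (μ₀μᵣA)).
N = √[(34.1)(0.36) / ((4π×10⁻⁷)(625)×8.450×10^-4)] = √(1.850×10^7) ≈ 4301.0.

N ≈ 4300 turns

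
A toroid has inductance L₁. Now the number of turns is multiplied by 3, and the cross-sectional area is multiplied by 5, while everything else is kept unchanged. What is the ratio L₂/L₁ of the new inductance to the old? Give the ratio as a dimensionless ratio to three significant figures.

For a toroid, L ∝ μᵣN²A/R.
L₂/L₁ = (3)^2 × (5) = 45.0.

L₂/L₁ = 45.0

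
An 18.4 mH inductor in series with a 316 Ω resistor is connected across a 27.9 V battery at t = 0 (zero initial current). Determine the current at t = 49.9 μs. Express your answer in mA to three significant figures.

τ = L/R = 1.840×10^-2/316 = 5.823×10^-5 s; final current I_∞ = ε/R = 27.9/316 = 8.829×10^-2 A.
I(t) = I_∞(1 − e^(−t/τ)) with t/τ = 0.857.
I = (8.829×10^-2)(1 − e^(−0.857)) = 5.082×10^-2 A.

I ≈ 50.8 mA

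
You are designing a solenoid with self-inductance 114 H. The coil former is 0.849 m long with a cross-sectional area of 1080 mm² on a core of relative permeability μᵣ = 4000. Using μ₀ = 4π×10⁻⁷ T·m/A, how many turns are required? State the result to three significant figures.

A = 1080 mm² = 1.080×10^-3 m².
From L = μ₀μᵣN²A/ℓ, N = √(Lℓ / (μ₀μᵣA)).
N = √[(114)(0.849) / ((4π×10⁻⁷)(4000)×1.080×10^-3)] = √(1.783×10^7) ≈ 4222.4.

N ≈ 4220 turns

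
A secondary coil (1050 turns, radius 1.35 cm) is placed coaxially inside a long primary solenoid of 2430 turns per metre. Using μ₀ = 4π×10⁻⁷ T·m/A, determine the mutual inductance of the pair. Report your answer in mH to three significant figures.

The outer solenoid produces a uniform field B₁ = μ₀n₁I₁ across the inner coil,
so the flux linkage is N₂Φ = N₂B₁A₂ = μ₀n₁N₂A₂·I₁, giving M = μ₀n₁N₂A₂.
A₂ = πr² = π(1.350×10^-2 m)² = 5.726×10^-4 m².
M = (4π×10⁻⁷)(2430)(1050)(5.726×10^-4) = 1.836×10^-3 H.

M ≈ 1.84 mH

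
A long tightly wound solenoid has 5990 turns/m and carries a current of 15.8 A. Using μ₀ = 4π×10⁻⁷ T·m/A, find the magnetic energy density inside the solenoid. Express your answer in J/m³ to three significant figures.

B = μ₀nI = (4π×10⁻⁷)(5.990×10^3)(15.8) = 0.1189 T.
u = B²/(2μ₀) = (0.1189)²/(2×4π×10⁻⁷) = 5.628×10^3 J/m³.

u ≈ 5630 J/m³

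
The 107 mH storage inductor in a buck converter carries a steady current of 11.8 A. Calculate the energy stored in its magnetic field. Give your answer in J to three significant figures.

U ≈ 7.45 J

Stored magnetic energy: U = ½LI².
U = ½(0.107 H)(11.8 A)² = 7.449 J.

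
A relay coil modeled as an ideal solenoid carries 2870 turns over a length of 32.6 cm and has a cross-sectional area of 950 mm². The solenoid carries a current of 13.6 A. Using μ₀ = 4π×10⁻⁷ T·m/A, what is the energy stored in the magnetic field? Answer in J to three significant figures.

U ≈ 2.79 J

A = 950 mm² = 9.500×10^-4 m².
L = μ₀N²A/ℓ = (4π×10⁻⁷)(2870)²(9.500×10^-4)/(0.326) = 3.016×10^-2 H.
U = ½LI² = ½(3.016×10^-2)(13.6)² = 2.79 J.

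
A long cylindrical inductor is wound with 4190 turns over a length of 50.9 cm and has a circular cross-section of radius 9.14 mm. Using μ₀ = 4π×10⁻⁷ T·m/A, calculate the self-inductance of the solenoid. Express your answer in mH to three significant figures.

A = πr² = π(9.140×10^-3 m)² = 2.624×10^-4 m².
For a long solenoid, L = μ₀N²A/ℓ.
L = (4π×10⁻⁷)(4190)²(2.624×10^-4)/(0.509 m) = 1.138×10^-2 H.

L ≈ 11.4 mH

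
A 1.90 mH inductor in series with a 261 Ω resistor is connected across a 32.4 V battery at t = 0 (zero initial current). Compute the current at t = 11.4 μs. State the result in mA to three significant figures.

I ≈ 98.2 mA

τ = L/R = 1.900×10^-3/261 = 7.280×10^-6 s; final current I_∞ = ε/R = 32.4/261 = 0.1241 A.
I(t) = I_∞(1 − e^(−t/τ)) with t/τ = 1.566.
I = (0.1241)(1 − e^(−1.566)) = 9.821×10^-2 A.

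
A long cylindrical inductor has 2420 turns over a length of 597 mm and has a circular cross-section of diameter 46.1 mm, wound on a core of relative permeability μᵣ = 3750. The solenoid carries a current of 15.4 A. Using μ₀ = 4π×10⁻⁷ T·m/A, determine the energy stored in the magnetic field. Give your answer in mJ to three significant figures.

U ≈ 9150000 mJ

A = π(d/2)² = π(2.305×10^-2 m)² = 1.669×10^-3 m².
L = μ₀μᵣN²A/ℓ = (4π×10⁻⁷)(3750)(2420)²(1.669×10^-3)/(0.597) = 77.16 H.
U = ½LI² = ½(77.16)(15.4)² = 9.150×10^3 J.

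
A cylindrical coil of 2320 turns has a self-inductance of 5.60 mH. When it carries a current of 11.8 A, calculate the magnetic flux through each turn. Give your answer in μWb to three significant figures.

Φ_B ≈ 28.5 μWb

From L = NΦ_B/I, the flux per turn is Φ_B = LI/N.
Φ_B = (5.600×10^-3 H)(11.8 A)/2320 = 2.848×10^-5 Wb.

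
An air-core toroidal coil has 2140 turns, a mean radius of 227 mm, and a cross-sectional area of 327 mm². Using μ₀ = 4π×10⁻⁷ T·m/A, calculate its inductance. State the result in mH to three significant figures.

For a thin toroid, L = μ₀N²A/(2πR).
L = (4π×10⁻⁷)(2140)²(3.270×10^-4) / (2π×0.227 m) = 1.319×10^-3 H.

L ≈ 1.32 mH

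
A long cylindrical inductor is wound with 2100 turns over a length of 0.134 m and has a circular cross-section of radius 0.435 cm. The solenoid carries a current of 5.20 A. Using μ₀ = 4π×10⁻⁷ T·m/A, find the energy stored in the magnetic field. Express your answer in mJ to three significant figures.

A = πr² = π(4.350×10^-3 m)² = 5.9447×10^-5 m².
L = μ₀N²A/ℓ = (4π×10⁻⁷)(2100)²(5.9447×10^-5)/(0.134) = 2.459×10^-3 H.
U = ½LI² = ½(2.459×10^-3)(5.20)² = 3.324×10^-2 J.

U ≈ 33.2 mJ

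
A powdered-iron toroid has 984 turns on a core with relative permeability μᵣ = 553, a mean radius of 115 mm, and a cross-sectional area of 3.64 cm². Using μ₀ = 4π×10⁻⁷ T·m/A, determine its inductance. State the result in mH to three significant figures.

For a thin toroid, L = μ₀μᵣN²A/(2πR).
L = (4π×10⁻⁷)(553)(984)²(3.640×10^-4) / (2π×0.115 m) = 0.339 H.

L ≈ 339 mH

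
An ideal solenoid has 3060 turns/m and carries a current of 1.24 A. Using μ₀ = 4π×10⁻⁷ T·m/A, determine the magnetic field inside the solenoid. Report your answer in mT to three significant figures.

Inside a long solenoid, B = μ₀nI.
B = (4π×10⁻⁷)(3.060×10^3 m⁻¹)(1.24 A) = 4.768×10^-3 T.

B ≈ 4.77 mT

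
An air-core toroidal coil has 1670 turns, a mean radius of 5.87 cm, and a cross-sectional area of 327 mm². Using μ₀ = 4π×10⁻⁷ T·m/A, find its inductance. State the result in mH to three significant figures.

For a thin toroid, L = μ₀N²A/(2πR).
L = (4π×10⁻⁷)(1670)²(3.270×10^-4) / (2π×5.870×10^-2 m) = 3.107×10^-3 H.

L ≈ 3.11 mH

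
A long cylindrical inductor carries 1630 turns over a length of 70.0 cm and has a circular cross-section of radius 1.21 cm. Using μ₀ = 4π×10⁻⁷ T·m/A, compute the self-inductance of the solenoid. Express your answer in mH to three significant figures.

A = πr² = π(1.210×10^-2 m)² = 4.600×10^-4 m².
For a long solenoid, L = μ₀N²A/ℓ.
L = (4π×10⁻⁷)(1630)²(4.600×10^-4)/(0.7 m) = 2.194×10^-3 H.

L ≈ 2.19 mH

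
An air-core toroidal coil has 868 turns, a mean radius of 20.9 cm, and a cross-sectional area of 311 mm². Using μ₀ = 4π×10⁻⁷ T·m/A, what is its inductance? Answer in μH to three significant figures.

L ≈ 224 μH

For a thin toroid, L = μ₀N²A/(2πR).
L = (4π×10⁻⁷)(868)²(3.110×10^-4) / (2π×0.209 m) = 2.242×10^-4 H.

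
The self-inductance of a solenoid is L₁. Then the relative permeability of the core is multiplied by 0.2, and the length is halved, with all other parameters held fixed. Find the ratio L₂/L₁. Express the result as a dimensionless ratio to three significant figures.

L₂/L₁ = 0.400

For a solenoid, L ∝ μᵣN²A/ℓ.
L₂/L₁ = (0.2) × (0.5)^-1 = 0.400.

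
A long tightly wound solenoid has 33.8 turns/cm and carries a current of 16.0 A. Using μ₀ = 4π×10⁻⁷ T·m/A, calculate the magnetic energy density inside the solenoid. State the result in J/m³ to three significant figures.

u ≈ 1840 J/m³

B = μ₀nI = (4π×10⁻⁷)(3.380×10^3)(16.0) = 6.796×10^-2 T.
u = B²/(2μ₀) = (6.796×10^-2)²/(2×4π×10⁻⁷) = 1.838×10^3 J/m³.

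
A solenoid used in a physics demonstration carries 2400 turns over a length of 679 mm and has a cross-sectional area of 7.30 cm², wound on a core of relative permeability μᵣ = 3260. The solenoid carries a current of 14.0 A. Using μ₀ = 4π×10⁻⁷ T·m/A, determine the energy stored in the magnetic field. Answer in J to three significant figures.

A = 7.30 cm² = 7.300×10^-4 m².
L = μ₀μᵣN²A/ℓ = (4π×10⁻⁷)(3260)(2400)²(7.300×10^-4)/(0.679) = 25.37 H.
U = ½LI² = ½(25.37)(14.0)² = 2.486×10^3 J.

U ≈ 2490 J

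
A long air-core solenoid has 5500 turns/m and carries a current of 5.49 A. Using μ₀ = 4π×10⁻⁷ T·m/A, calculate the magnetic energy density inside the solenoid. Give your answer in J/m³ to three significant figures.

B = μ₀nI = (4π×10⁻⁷)(5.500×10^3)(5.49) = 3.794×10^-2 T.
u = B²/(2μ₀) = (3.794×10^-2)²/(2×4π×10⁻⁷) = 572.9 J/m³.

u ≈ 573 J/m³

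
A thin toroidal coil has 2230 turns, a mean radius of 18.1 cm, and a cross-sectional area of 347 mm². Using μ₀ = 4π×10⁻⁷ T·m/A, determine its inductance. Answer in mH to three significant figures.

For a thin toroid, L = μ₀N²A/(2πR).
L = (4π×10⁻⁷)(2230)²(3.470×10^-4) / (2π×0.181 m) = 1.907×10^-3 H.

L ≈ 1.91 mH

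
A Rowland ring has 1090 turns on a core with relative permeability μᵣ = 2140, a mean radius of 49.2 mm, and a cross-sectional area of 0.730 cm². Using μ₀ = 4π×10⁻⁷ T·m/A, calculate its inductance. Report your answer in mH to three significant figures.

For a thin toroid, L = μ₀μᵣN²A/(2πR).
L = (4π×10⁻⁷)(2140)(1090)²(7.300×10^-5) / (2π×4.920×10^-2 m) = 0.75449 H.

L ≈ 754 mH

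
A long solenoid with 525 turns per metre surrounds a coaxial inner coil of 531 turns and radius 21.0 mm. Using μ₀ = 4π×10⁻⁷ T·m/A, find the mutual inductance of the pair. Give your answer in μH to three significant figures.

M ≈ 485 μH

The outer solenoid produces a uniform field B₁ = μ₀n₁I₁ across the inner coil,
so the flux linkage is N₂Φ = N₂B₁A₂ = μ₀n₁N₂A₂·I₁, giving M = μ₀n₁N₂A₂.
A₂ = πr² = π(2.100×10^-2 m)² = 1.385×10^-3 m².
M = (4π×10⁻⁷)(525)(531)(1.385×10^-3) = 4.853×10^-4 H.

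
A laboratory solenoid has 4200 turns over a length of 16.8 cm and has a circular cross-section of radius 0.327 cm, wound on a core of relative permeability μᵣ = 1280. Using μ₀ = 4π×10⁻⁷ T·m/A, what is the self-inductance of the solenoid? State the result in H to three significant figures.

L ≈ 5.67 H

A = πr² = π(3.270×10^-3 m)² = 3.359×10^-5 m².
For a long solenoid, L = μ₀μᵣN²A/ℓ.
L = (4π×10⁻⁷)(1280)(4200)²(3.359×10^-5)/(0.168 m) = 5.674 H.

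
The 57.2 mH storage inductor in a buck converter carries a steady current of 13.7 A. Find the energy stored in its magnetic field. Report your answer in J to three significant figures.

U ≈ 5.37 J

Stored magnetic energy: U = ½LI².
U = ½(5.720×10^-2 H)(13.7 A)² = 5.368 J.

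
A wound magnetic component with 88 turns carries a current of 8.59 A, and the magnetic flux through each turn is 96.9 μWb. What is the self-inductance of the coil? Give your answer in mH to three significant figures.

Self-inductance is defined by L = NΦ_B/I (flux linkage over current).
L = (88)(9.690×10^-5 Wb)/(8.59 A) = 9.927×10^-4 H.

L ≈ 0.993 mH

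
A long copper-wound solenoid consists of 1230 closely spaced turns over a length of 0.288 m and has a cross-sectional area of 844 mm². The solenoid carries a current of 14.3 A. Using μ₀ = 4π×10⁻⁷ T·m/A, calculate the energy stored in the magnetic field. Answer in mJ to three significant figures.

A = 844 mm² = 8.440×10^-4 m².
L = μ₀N²A/ℓ = (4π×10⁻⁷)(1230)²(8.440×10^-4)/(0.288) = 5.571×10^-3 H.
U = ½LI² = ½(5.571×10^-3)(14.3)² = 0.5697 J.

U ≈ 570 mJ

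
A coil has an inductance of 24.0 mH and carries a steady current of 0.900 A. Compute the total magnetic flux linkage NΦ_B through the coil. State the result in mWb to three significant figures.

NΦ_B ≈ 21.6 mWb

From L = NΦ_B/I, the flux linkage is NΦ_B = LI.
NΦ_B = (2.400×10^-2 H)(0.900 A) = 2.160×10^-2 Wb.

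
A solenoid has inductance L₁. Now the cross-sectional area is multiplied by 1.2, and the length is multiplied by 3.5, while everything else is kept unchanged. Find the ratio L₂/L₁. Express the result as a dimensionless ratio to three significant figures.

For a solenoid, L ∝ μᵣN²A/ℓ.
L₂/L₁ = (1.2) × (3.5)^-1 = 0.343.

L₂/L₁ = 0.343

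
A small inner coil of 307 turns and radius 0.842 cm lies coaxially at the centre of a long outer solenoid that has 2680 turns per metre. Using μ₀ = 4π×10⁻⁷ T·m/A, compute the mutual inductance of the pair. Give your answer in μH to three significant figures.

M ≈ 230 μH

The outer solenoid produces a uniform field B₁ = μ₀n₁I₁ across the inner coil,
so the flux linkage is N₂Φ = N₂B₁A₂ = μ₀n₁N₂A₂·I₁, giving M = μ₀n₁N₂A₂.
A₂ = πr² = π(8.420×10^-3 m)² = 2.227×10^-4 m².
M = (4π×10⁻⁷)(2680)(307)(2.227×10^-4) = 2.303×10^-4 H.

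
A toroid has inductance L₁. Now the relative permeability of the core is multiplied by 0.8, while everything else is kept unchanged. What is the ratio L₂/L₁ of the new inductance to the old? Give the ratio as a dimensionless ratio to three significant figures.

For a toroid, L ∝ μᵣN²A/R.
L₂/L₁ = (0.8) = 0.800.

L₂/L₁ = 0.800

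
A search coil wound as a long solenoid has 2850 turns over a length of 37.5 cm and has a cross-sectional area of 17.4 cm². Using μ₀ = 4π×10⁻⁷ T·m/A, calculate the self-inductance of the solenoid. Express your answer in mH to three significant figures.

L ≈ 47.4 mH

A = 17.4 cm² = 1.740×10^-3 m².
For a long solenoid, L = μ₀N²A/ℓ.
L = (4π×10⁻⁷)(2850)²(1.740×10^-3)/(0.375 m) = 4.736×10^-2 H.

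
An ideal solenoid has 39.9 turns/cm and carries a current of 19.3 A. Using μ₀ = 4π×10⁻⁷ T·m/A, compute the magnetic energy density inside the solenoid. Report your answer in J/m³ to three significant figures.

B = μ₀nI = (4π×10⁻⁷)(3.990×10^3)(19.3) = 9.677×10^-2 T.
u = B²/(2μ₀) = (9.677×10^-2)²/(2×4π×10⁻⁷) = 3.726×10^3 J/m³.

u ≈ 3730 J/m³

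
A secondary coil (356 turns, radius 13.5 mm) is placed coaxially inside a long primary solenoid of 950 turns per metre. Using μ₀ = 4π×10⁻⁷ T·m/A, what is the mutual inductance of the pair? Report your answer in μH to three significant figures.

M ≈ 243 μH

The outer solenoid produces a uniform field B₁ = μ₀n₁I₁ across the inner coil,
so the flux linkage is N₂Φ = N₂B₁A₂ = μ₀n₁N₂A₂·I₁, giving M = μ₀n₁N₂A₂.
A₂ = πr² = π(1.350×10^-2 m)² = 5.726×10^-4 m².
M = (4π×10⁻⁷)(950)(356)(5.726×10^-4) = 2.433×10^-4 H.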